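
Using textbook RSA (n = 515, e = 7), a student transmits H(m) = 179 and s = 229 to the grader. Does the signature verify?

Squares mod 515: s^1≡229, s^2≡426, s^4≡196
7 = 4 + 2 + 1, so s^7 ≡ 196·426·229 ≡ 179 (mod 515)
s^7 mod 515 = 179 matches H(m).

verifies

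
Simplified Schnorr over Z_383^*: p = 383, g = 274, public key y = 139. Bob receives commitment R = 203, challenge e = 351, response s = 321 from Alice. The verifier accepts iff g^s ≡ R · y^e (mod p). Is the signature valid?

invalid

g^s mod p:
274^2 = 75076 ≡ 8
274^4 ≡ 8^2 = 64
274^8 ≡ 64^2 = 4096 ≡ 266
274^16 ≡ 266^2 = 70756 ≡ 284
274^32 ≡ 284^2 = 80656 ≡ 226
274^64 ≡ 226^2 = 51076 ≡ 137
274^128 ≡ 137^2 = 18769 ≡ 2
274^256 ≡ 2^2 = 4
321 = 256 + 64 + 1, so 274^321 ≡ 4·137·274 ≡ 16 (mod 383)
R · y^e mod p:
139^2 = 19321 ≡ 171
139^4 ≡ 171^2 = 29241 ≡ 133
139^8 ≡ 133^2 = 17689 ≡ 71
139^16 ≡ 71^2 = 5041 ≡ 62
139^32 ≡ 62^2 = 3844 ≡ 14
139^64 ≡ 14^2 = 196
139^128 ≡ 196^2 = 38416 ≡ 116
139^256 ≡ 116^2 = 13456 ≡ 51
351 = 256 + 64 + 16 + 8 + 4 + 2 + 1, so 139^351 ≡ 51·196·62·71·133·171·139 ≡ 92 (mod 383)
203·92 = 18676 ≡ 292 (mod 383)
16 ≠ 292; the check fails.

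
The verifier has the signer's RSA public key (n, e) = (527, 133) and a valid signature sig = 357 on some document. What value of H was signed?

sig^2 ≡ 357^2 = 127449 ≡ 442
sig^4 ≡ 442^2 = 195364 ≡ 374
sig^8 ≡ 374^2 = 139876 ≡ 221
sig^16 ≡ 221^2 = 48841 ≡ 357
sig^32 ≡ 357^2 = 127449 ≡ 442
sig^64 ≡ 442^2 = 195364 ≡ 374
sig^128 ≡ 374^2 = 139876 ≡ 221
133 = 128 + 4 + 1, so sig^133 ≡ 221·374·357 ≡ 221 (mod 527)

221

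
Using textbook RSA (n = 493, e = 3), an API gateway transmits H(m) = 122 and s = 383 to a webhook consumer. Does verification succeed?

s^2 ≡ 383^2 = 146689 ≡ 268
3 = 2 + 1, so s^3 ≡ 268·383 ≡ 100 (mod 493)
The recovered value 100 does not match the digest 122.

fails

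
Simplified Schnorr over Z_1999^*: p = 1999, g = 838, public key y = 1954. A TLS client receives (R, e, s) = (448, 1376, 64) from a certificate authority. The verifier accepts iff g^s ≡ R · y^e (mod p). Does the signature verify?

does not verify

g^s mod p:
838^2 = 702244 ≡ 595
838^4 ≡ 595^2 = 354025 ≡ 202
838^8 ≡ 202^2 = 40804 ≡ 824
838^16 ≡ 824^2 = 678976 ≡ 1315
838^32 ≡ 1315^2 = 1729225 ≡ 90
838^64 ≡ 90^2 = 8100 ≡ 104
R · y^e mod p:
1954^2 = 3818116 ≡ 26
1954^4 ≡ 26^2 = 676
1954^8 ≡ 676^2 = 456976 ≡ 1204
1954^16 ≡ 1204^2 = 1449616 ≡ 341
1954^32 ≡ 341^2 = 116281 ≡ 339
1954^64 ≡ 339^2 = 114921 ≡ 978
1954^128 ≡ 978^2 = 956484 ≡ 962
1954^256 ≡ 962^2 = 925444 ≡ 1906
1954^512 ≡ 1906^2 = 3632836 ≡ 653
1954^1024 ≡ 653^2 = 426409 ≡ 622
1376 = 1024 + 256 + 64 + 32, so 1954^1376 ≡ 622·1906·978·339 ≡ 1481 (mod 1999)
448·1481 = 663488 ≡ 1819 (mod 1999)
104 ≠ 1819; the check fails.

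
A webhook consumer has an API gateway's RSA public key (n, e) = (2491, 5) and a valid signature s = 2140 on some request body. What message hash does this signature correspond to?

2033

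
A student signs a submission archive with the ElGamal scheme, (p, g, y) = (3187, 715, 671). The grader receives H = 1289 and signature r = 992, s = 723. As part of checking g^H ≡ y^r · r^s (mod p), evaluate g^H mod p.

2073

715^2 = 511225 ≡ 1305
715^4 ≡ 1305^2 = 1703025 ≡ 1167
715^8 ≡ 1167^2 = 1361889 ≡ 1040
715^16 ≡ 1040^2 = 1081600 ≡ 1207
715^32 ≡ 1207^2 = 1456849 ≡ 390
715^64 ≡ 390^2 = 152100 ≡ 2311
715^128 ≡ 2311^2 = 5340721 ≡ 2496
715^256 ≡ 2496^2 = 6230016 ≡ 2618
715^512 ≡ 2618^2 = 6853924 ≡ 1874
715^1024 ≡ 1874^2 = 3511876 ≡ 2989
1289 = 1024 + 256 + 8 + 1, so 715^1289 ≡ 2989·2618·1040·715 ≡ 2073 (mod 3187)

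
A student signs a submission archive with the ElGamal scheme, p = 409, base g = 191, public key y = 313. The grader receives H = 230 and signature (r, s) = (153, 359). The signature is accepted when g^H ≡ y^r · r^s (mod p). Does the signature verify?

Left side g^H mod p:
191^2 = 36481 ≡ 80
191^4 ≡ 80^2 = 6400 ≡ 265
191^8 ≡ 265^2 = 70225 ≡ 286
191^16 ≡ 286^2 = 81796 ≡ 405
191^32 ≡ 405^2 = 164025 ≡ 16
191^64 ≡ 16^2 = 256
191^128 ≡ 256^2 = 65536 ≡ 96
230 = 128 + 64 + 32 + 4 + 2, so 191^230 ≡ 96·256·16·265·80 ≡ 96 (mod 409)
Right side y^r · r^s mod p:
313^2 = 97969 ≡ 218
313^4 ≡ 218^2 = 47524 ≡ 80
313^8 ≡ 80^2 = 6400 ≡ 265
313^16 ≡ 265^2 = 70225 ≡ 286
313^32 ≡ 286^2 = 81796 ≡ 405
313^64 ≡ 405^2 = 164025 ≡ 16
313^128 ≡ 16^2 = 256
153 = 128 + 16 + 8 + 1, so 313^153 ≡ 256·286·265·313 ≡ 408 (mod 409)
153^2 = 23409 ≡ 96
153^4 ≡ 96^2 = 9216 ≡ 218
153^8 ≡ 218^2 = 47524 ≡ 80
153^16 ≡ 80^2 = 6400 ≡ 265
153^32 ≡ 265^2 = 70225 ≡ 286
153^64 ≡ 286^2 = 81796 ≡ 405
153^128 ≡ 405^2 = 164025 ≡ 16
153^256 ≡ 16^2 = 256
359 = 256 + 64 + 32 + 4 + 2 + 1, so 153^359 ≡ 256·405·286·218·96·153 ≡ 313 (mod 409)
408·313 = 127704 ≡ 96 (mod 409)
96 ≡ 96 (mod 409), so the signature is genuine.

verifies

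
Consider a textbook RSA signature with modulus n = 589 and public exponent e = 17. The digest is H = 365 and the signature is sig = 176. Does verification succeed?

passes

sig^17 mod 589 = 365
sig^17 mod 589 = 365 matches H.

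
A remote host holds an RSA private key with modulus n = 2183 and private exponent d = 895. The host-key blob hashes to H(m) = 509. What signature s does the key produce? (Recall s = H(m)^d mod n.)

506

(H(m))^895 mod 2183 = 506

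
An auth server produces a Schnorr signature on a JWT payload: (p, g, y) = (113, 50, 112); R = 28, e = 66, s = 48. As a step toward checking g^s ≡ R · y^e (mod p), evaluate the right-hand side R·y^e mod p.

112^2 = 12544 ≡ 1
112^4 ≡ 1^2 = 1
112^8 ≡ 1^2 = 1
112^16 ≡ 1^2 = 1
112^32 ≡ 1^2 = 1
112^64 ≡ 1^2 = 1
66 = 64 + 2, so 112^66 ≡ 1·1 ≡ 1 (mod 113)
R · y^e ≡ 28·1 = 28 ≡ 28 (mod 113)

28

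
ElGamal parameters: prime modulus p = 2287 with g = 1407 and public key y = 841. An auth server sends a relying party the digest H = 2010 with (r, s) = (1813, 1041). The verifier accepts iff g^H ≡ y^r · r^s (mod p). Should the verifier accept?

reject

Left side g^H mod p:
1407^2 = 1979649 ≡ 1394
1407^4 ≡ 1394^2 = 1943236 ≡ 1573
1407^8 ≡ 1573^2 = 2474329 ≡ 2082
1407^16 ≡ 2082^2 = 4334724 ≡ 859
1407^32 ≡ 859^2 = 737881 ≡ 1467
1407^64 ≡ 1467^2 = 2152089 ≡ 22
1407^128 ≡ 22^2 = 484
1407^256 ≡ 484^2 = 234256 ≡ 982
1407^512 ≡ 982^2 = 964324 ≡ 1497
1407^1024 ≡ 1497^2 = 2241009 ≡ 2036
2010 = 1024 + 512 + 256 + 128 + 64 + 16 + 8 + 2, so 1407^2010 ≡ 2036·1497·982·484·22·859·2082·1394 ≡ 1927 (mod 2287)
Right side y^r · r^s mod p:
841^2 = 707281 ≡ 598
841^4 ≡ 598^2 = 357604 ≡ 832
841^8 ≡ 832^2 = 692224 ≡ 1550
841^16 ≡ 1550^2 = 2402500 ≡ 1150
841^32 ≡ 1150^2 = 1322500 ≡ 614
841^64 ≡ 614^2 = 376996 ≡ 1928
841^128 ≡ 1928^2 = 3717184 ≡ 809
841^256 ≡ 809^2 = 654481 ≡ 399
841^512 ≡ 399^2 = 159201 ≡ 1398
841^1024 ≡ 1398^2 = 1954404 ≡ 1306
1813 = 1024 + 512 + 256 + 16 + 4 + 1, so 841^1813 ≡ 1306·1398·399·1150·832·841 ≡ 1328 (mod 2287)
1813^2 = 3286969 ≡ 550
1813^4 ≡ 550^2 = 302500 ≡ 616
1813^8 ≡ 616^2 = 379456 ≡ 2101
1813^16 ≡ 2101^2 = 4414201 ≡ 291
1813^32 ≡ 291^2 = 84681 ≡ 62
1813^64 ≡ 62^2 = 3844 ≡ 1557
1813^128 ≡ 1557^2 = 2424249 ≡ 29
1813^256 ≡ 29^2 = 841
1813^512 ≡ 841^2 = 707281 ≡ 598
1813^1024 ≡ 598^2 = 357604 ≡ 832
1041 = 1024 + 16 + 1, so 1813^1041 ≡ 832·291·1813 ≡ 572 (mod 2287)
1328·572 = 759616 ≡ 332 (mod 2287)
1927 ≠ 332, so verification fails.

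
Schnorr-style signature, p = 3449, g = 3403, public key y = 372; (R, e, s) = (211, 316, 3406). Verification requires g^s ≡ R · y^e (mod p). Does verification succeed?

passes

g^s mod p:
Squares mod 3449: 3403^1≡3403, 3403^2≡2116, 3403^4≡654, 3403^8≡40, 3403^16≡1600, 3403^32≡842, 3403^64≡1919, 3403^128≡2478, 3403^256≡1264, 3403^512≡809, 3403^1024≡2620, 3403^2048≡890
3406 = 2048 + 1024 + 256 + 64 + 8 + 4 + 2, so 3403^3406 ≡ 890·2620·1264·1919·40·654·2116 ≡ 2484 (mod 3449)
R · y^e mod p:
Squares mod 3449: 372^1≡372, 372^2≡424, 372^4≡428, 372^8≡387, 372^16≡1462, 372^32≡2513, 372^64≡50, 372^128≡2500, 372^256≡412
316 = 256 + 32 + 16 + 8 + 4, so 372^316 ≡ 412·2513·1462·387·428 ≡ 306 (mod 3449)
211·306 = 64566 ≡ 2484 (mod 3449)
2484 ≡ 2484 (mod 3449); signature holds.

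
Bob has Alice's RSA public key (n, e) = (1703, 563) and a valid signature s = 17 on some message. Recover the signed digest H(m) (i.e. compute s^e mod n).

s^563 mod 1703 = 686

686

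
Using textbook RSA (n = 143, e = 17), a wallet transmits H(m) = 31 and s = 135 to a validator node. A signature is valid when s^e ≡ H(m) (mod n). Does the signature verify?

Squares mod 143: s^1≡135, s^2≡64, s^4≡92, s^8≡27, s^16≡14
17 = 16 + 1, so s^17 ≡ 14·135 ≡ 31 (mod 143)
31 = H(m), so the signature checks out.

verifies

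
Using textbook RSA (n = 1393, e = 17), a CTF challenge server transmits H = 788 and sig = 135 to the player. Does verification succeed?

passes

sig^2 ≡ 135^2 = 18225 ≡ 116
sig^4 ≡ 116^2 = 13456 ≡ 919
sig^8 ≡ 919^2 = 844561 ≡ 403
sig^16 ≡ 403^2 = 162409 ≡ 821
17 = 16 + 1, so sig^17 ≡ 821·135 ≡ 788 (mod 1393)
788 = H, so the signature checks out.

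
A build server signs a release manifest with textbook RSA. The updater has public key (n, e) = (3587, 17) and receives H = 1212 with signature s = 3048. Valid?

Squares mod 3587: s^1≡3048, s^2≡3561, s^4≡676, s^8≡1427, s^16≡2500
17 = 16 + 1, so s^17 ≡ 2500·3048 ≡ 1212 (mod 3587)
1212 = H, so the signature checks out.

yes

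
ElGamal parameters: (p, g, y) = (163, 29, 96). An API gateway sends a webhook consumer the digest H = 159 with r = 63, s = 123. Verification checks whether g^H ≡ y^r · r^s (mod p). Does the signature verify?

Left side g^H mod p:
29^2 = 841 ≡ 26
29^4 ≡ 26^2 = 676 ≡ 24
29^8 ≡ 24^2 = 576 ≡ 87
29^16 ≡ 87^2 = 7569 ≡ 71
29^32 ≡ 71^2 = 5041 ≡ 151
29^64 ≡ 151^2 = 22801 ≡ 144
29^128 ≡ 144^2 = 20736 ≡ 35
159 = 128 + 16 + 8 + 4 + 2 + 1, so 29^159 ≡ 35·71·87·24·26·29 ≡ 8 (mod 163)
Right side y^r · r^s mod p:
96^2 = 9216 ≡ 88
96^4 ≡ 88^2 = 7744 ≡ 83
96^8 ≡ 83^2 = 6889 ≡ 43
96^16 ≡ 43^2 = 1849 ≡ 56
96^32 ≡ 56^2 = 3136 ≡ 39
63 = 32 + 16 + 8 + 4 + 2 + 1, so 96^63 ≡ 39·56·43·83·88·96 ≡ 133 (mod 163)
63^2 = 3969 ≡ 57
63^4 ≡ 57^2 = 3249 ≡ 152
63^8 ≡ 152^2 = 23104 ≡ 121
63^16 ≡ 121^2 = 14641 ≡ 134
63^32 ≡ 134^2 = 17956 ≡ 26
63^64 ≡ 26^2 = 676 ≡ 24
123 = 64 + 32 + 16 + 8 + 2 + 1, so 63^123 ≡ 24·26·134·121·57·63 ≡ 141 (mod 163)
133·141 = 18753 ≡ 8 (mod 163)
8 ≡ 8 (mod 163), so the signature is genuine.

verifies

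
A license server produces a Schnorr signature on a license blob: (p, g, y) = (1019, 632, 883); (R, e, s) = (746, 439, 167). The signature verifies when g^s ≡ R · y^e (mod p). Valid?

g^s mod p:
Squares mod 1019: 632^1≡632, 632^2≡995, 632^4≡576, 632^8≡601, 632^16≡475, 632^32≡426, 632^64≡94, 632^128≡684
167 = 128 + 32 + 4 + 2 + 1, so 632^167 ≡ 684·426·576·995·632 ≡ 233 (mod 1019)
R · y^e mod p:
Squares mod 1019: 883^1≡883, 883^2≡154, 883^4≡279, 883^8≡397, 883^16≡683, 883^32≡806, 883^64≡533, 883^128≡807, 883^256≡108
439 = 256 + 128 + 32 + 16 + 4 + 2 + 1, so 883^439 ≡ 108·807·806·683·279·154·883 ≡ 406 (mod 1019)
746·406 = 302876 ≡ 233 (mod 1019)
233 ≡ 233 (mod 1019); signature holds.

yes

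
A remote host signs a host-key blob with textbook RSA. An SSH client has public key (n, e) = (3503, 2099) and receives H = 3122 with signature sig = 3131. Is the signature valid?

sig^2 ≡ 3131^2 = 9803161 ≡ 1767
sig^4 ≡ 1767^2 = 3122289 ≡ 1116
sig^8 ≡ 1116^2 = 1245456 ≡ 1891
sig^16 ≡ 1891^2 = 3575881 ≡ 2821
sig^32 ≡ 2821^2 = 7958041 ≡ 2728
sig^64 ≡ 2728^2 = 7441984 ≡ 1612
sig^128 ≡ 1612^2 = 2598544 ≡ 2821
sig^256 ≡ 2821^2 = 7958041 ≡ 2728
sig^512 ≡ 2728^2 = 7441984 ≡ 1612
sig^1024 ≡ 1612^2 = 2598544 ≡ 2821
sig^2048 ≡ 2821^2 = 7958041 ≡ 2728
2099 = 2048 + 32 + 16 + 2 + 1, so sig^2099 ≡ 2728·2728·2821·1767·3131 ≡ 1829 (mod 3503)
sig^2099 mod 3503 = 1829, but H = 3122.

invalid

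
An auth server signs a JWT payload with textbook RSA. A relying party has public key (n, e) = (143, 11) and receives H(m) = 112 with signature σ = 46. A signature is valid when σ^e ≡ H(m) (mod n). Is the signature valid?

Squares mod 143: σ^1≡46, σ^2≡114, σ^4≡126, σ^8≡3
11 = 8 + 2 + 1, so σ^11 ≡ 3·114·46 ≡ 2 (mod 143)
2 ≠ 112, so verification fails.

invalid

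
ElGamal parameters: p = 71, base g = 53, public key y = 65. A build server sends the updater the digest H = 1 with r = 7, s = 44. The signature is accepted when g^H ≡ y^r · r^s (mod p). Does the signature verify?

verifies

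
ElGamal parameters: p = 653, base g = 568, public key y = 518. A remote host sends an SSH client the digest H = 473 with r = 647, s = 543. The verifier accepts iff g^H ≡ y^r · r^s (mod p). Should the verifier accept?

reject

Left side g^H mod p:
Squares mod 653: 568^1≡568, 568^2≡42, 568^4≡458, 568^8≡151, 568^16≡599, 568^32≡304, 568^64≡343, 568^128≡109, 568^256≡127
473 = 256 + 128 + 64 + 16 + 8 + 1, so 568^473 ≡ 127·109·343·599·151·568 ≡ 133 (mod 653)
Right side y^r · r^s mod p:
Squares mod 653: 518^1≡518, 518^2≡594, 518^4≡216, 518^8≡293, 518^16≡306, 518^32≡257, 518^64≡96, 518^128≡74, 518^256≡252, 518^512≡163
647 = 512 + 128 + 4 + 2 + 1, so 518^647 ≡ 163·74·216·594·518 ≡ 386 (mod 653)
Squares mod 653: 647^1≡647, 647^2≡36, 647^4≡643, 647^8≡100, 647^16≡205, 647^32≡233, 647^64≡90, 647^128≡264, 647^256≡478, 647^512≡587
543 = 512 + 16 + 8 + 4 + 2 + 1, so 647^543 ≡ 587·205·100·643·36·647 ≡ 604 (mod 653)
386·604 = 233144 ≡ 23 (mod 653)
133 ≠ 23, so verification fails.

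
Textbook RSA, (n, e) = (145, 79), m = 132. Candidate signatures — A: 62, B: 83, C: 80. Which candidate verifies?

Candidate A: Squares mod 145: 62^1≡62, 62^2≡74, 62^4≡111, 62^8≡141, 62^16≡16, 62^32≡111, 62^64≡141; 79 = 64 + 8 + 4 + 2 + 1, so 62^79 ≡ 141·141·111·74·62 ≡ 13 (mod 145)
Candidate B: Squares mod 145: 83^1≡83, 83^2≡74, 83^4≡111, 83^8≡141, 83^16≡16, 83^32≡111, 83^64≡141; 79 = 64 + 8 + 4 + 2 + 1, so 83^79 ≡ 141·141·111·74·83 ≡ 132 (mod 145)
  → matches m = 132
Candidate C: Squares mod 145: 80^1≡80, 80^2≡20, 80^4≡110, 80^8≡65, 80^16≡20, 80^32≡110, 80^64≡65; 79 = 64 + 8 + 4 + 2 + 1, so 80^79 ≡ 65·65·110·20·80 ≡ 125 (mod 145)

B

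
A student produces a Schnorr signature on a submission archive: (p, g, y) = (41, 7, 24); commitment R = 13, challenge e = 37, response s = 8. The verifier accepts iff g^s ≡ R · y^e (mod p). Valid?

yes

g^s mod p:
Squares mod 41: 7^1≡7, 7^2≡8, 7^4≡23, 7^8≡37
7^8 ≡ 37 (mod 41)
R · y^e mod p:
Squares mod 41: 24^1≡24, 24^2≡2, 24^4≡4, 24^8≡16, 24^16≡10, 24^32≡18
37 = 32 + 4 + 1, so 24^37 ≡ 18·4·24 ≡ 6 (mod 41)
13·6 = 78 ≡ 37 (mod 41)
37 ≡ 37 (mod 41); signature holds.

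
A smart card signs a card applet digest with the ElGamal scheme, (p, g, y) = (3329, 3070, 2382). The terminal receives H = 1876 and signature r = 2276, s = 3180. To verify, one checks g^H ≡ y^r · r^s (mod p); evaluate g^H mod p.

3070^1876 mod 3329 = 2302

2302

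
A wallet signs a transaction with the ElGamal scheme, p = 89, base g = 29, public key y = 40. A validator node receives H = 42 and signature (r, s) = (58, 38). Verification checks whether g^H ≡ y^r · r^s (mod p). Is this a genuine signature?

genuine

Left side g^H mod p:
Squares mod 89: 29^1≡29, 29^2≡40, 29^4≡87, 29^8≡4, 29^16≡16, 29^32≡78
42 = 32 + 8 + 2, so 29^42 ≡ 78·4·40 ≡ 20 (mod 89)
Right side y^r · r^s mod p:
Squares mod 89: 40^1≡40, 40^2≡87, 40^4≡4, 40^8≡16, 40^16≡78, 40^32≡32
58 = 32 + 16 + 8 + 2, so 40^58 ≡ 32·78·16·87 ≡ 50 (mod 89)
Squares mod 89: 58^1≡58, 58^2≡71, 58^4≡57, 58^8≡45, 58^16≡67, 58^32≡39
38 = 32 + 4 + 2, so 58^38 ≡ 39·57·71 ≡ 36 (mod 89)
50·36 = 1800 ≡ 20 (mod 89)
20 ≡ 20 (mod 89), so the signature is genuine.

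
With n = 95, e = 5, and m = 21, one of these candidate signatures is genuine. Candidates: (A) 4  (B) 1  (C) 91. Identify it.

Candidate A: Squares mod 95: 4^1≡4, 4^2≡16, 4^4≡66; 5 = 4 + 1, so 4^5 ≡ 66·4 ≡ 74 (mod 95)
Candidate B: Squares mod 95: 1^1≡1, 1^2≡1, 1^4≡1; 5 = 4 + 1, so 1^5 ≡ 1·1 ≡ 1 (mod 95)
Candidate C: Squares mod 95: 91^1≡91, 91^2≡16, 91^4≡66; 5 = 4 + 1, so 91^5 ≡ 66·91 ≡ 21 (mod 95)
  → matches m = 21

C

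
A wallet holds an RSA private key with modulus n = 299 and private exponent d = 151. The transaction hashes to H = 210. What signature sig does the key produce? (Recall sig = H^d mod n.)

H^2 ≡ 210^2 = 44100 ≡ 147
H^4 ≡ 147^2 = 21609 ≡ 81
H^8 ≡ 81^2 = 6561 ≡ 282
H^16 ≡ 282^2 = 79524 ≡ 289
H^32 ≡ 289^2 = 83521 ≡ 100
H^64 ≡ 100^2 = 10000 ≡ 133
H^128 ≡ 133^2 = 17689 ≡ 48
151 = 128 + 16 + 4 + 2 + 1, so H^151 ≡ 48·289·81·147·210 ≡ 167 (mod 299)

167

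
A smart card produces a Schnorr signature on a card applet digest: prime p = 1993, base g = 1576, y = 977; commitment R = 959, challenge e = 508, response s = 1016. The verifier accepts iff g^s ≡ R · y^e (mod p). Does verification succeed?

passes

g^s mod p:
Squares mod 1993: 1576^1≡1576, 1576^2≡498, 1576^4≡872, 1576^8≡1051, 1576^16≡479, 1576^32≡246, 1576^64≡726, 1576^128≡924, 1576^256≡772, 1576^512≡77
1016 = 512 + 256 + 128 + 64 + 32 + 16 + 8, so 1576^1016 ≡ 77·772·924·726·246·479·1051 ≡ 1151 (mod 1993)
R · y^e mod p:
Squares mod 1993: 977^1≡977, 977^2≡1875, 977^4≡1966, 977^8≡729, 977^16≡1303, 977^32≡1766, 977^64≡1704, 977^128≡1808, 977^256≡344
508 = 256 + 128 + 64 + 32 + 16 + 8 + 4, so 977^508 ≡ 344·1808·1704·1766·1303·729·1966 ≡ 1670 (mod 1993)
959·1670 = 1601530 ≡ 1151 (mod 1993)
1151 ≡ 1151 (mod 1993); signature holds.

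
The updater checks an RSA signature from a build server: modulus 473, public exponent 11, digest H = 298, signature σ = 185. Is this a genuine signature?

forged

σ^2 ≡ 185^2 = 34225 ≡ 169
σ^4 ≡ 169^2 = 28561 ≡ 181
σ^8 ≡ 181^2 = 32761 ≡ 124
11 = 8 + 2 + 1, so σ^11 ≡ 124·169·185 ≡ 152 (mod 473)
152 ≠ 298, so verification fails.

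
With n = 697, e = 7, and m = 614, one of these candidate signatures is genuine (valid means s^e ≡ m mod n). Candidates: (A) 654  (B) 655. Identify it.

Candidate A: 654^2 = 427716 ≡ 455; 654^4 ≡ 455^2 = 207025 ≡ 16; 7 = 4 + 2 + 1, so 654^7 ≡ 16·455·654 ≡ 610 (mod 697)
Candidate B: 655^2 = 429025 ≡ 370; 655^4 ≡ 370^2 = 136900 ≡ 288; 7 = 4 + 2 + 1, so 655^7 ≡ 288·370·655 ≡ 614 (mod 697)
  → matches m = 614

B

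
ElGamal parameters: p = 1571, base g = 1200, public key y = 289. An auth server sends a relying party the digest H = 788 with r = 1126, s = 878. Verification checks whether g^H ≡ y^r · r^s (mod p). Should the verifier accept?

accept

Left side g^H mod p:
1200^2 = 1440000 ≡ 964
1200^4 ≡ 964^2 = 929296 ≡ 835
1200^8 ≡ 835^2 = 697225 ≡ 1272
1200^16 ≡ 1272^2 = 1617984 ≡ 1425
1200^32 ≡ 1425^2 = 2030625 ≡ 893
1200^64 ≡ 893^2 = 797449 ≡ 952
1200^128 ≡ 952^2 = 906304 ≡ 1408
1200^256 ≡ 1408^2 = 1982464 ≡ 1433
1200^512 ≡ 1433^2 = 2053489 ≡ 192
788 = 512 + 256 + 16 + 4, so 1200^788 ≡ 192·1433·1425·835 ≡ 544 (mod 1571)
Right side y^r · r^s mod p:
289^2 = 83521 ≡ 258
289^4 ≡ 258^2 = 66564 ≡ 582
289^8 ≡ 582^2 = 338724 ≡ 959
289^16 ≡ 959^2 = 919681 ≡ 646
289^32 ≡ 646^2 = 417316 ≡ 1001
289^64 ≡ 1001^2 = 1002001 ≡ 1274
289^128 ≡ 1274^2 = 1623076 ≡ 233
289^256 ≡ 233^2 = 54289 ≡ 875
289^512 ≡ 875^2 = 765625 ≡ 548
289^1024 ≡ 548^2 = 300304 ≡ 243
1126 = 1024 + 64 + 32 + 4 + 2, so 289^1126 ≡ 243·1274·1001·582·258 ≡ 321 (mod 1571)
1126^2 = 1267876 ≡ 79
1126^4 ≡ 79^2 = 6241 ≡ 1528
1126^8 ≡ 1528^2 = 2334784 ≡ 278
1126^16 ≡ 278^2 = 77284 ≡ 305
1126^32 ≡ 305^2 = 93025 ≡ 336
1126^64 ≡ 336^2 = 112896 ≡ 1355
1126^128 ≡ 1355^2 = 1836025 ≡ 1097
1126^256 ≡ 1097^2 = 1203409 ≡ 23
1126^512 ≡ 23^2 = 529
878 = 512 + 256 + 64 + 32 + 8 + 4 + 2, so 1126^878 ≡ 529·23·1355·336·278·1528·79 ≡ 80 (mod 1571)
321·80 = 25680 ≡ 544 (mod 1571)
544 ≡ 544 (mod 1571), so the signature is genuine.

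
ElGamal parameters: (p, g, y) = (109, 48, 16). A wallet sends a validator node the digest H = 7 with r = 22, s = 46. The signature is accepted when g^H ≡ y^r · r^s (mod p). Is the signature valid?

invalid

Left side g^H mod p:
48^7 mod 109 = 26
Right side y^r · r^s mod p:
16^22 mod 109 = 27
22^46 mod 109 = 78
27·78 = 2106 ≡ 35 (mod 109)
26 ≠ 35, so verification fails.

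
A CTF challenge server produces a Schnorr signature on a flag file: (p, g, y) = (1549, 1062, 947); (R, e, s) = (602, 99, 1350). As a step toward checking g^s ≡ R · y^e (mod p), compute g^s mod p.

1259

Squares mod 1549: 1062^1≡1062, 1062^2≡172, 1062^4≡153, 1062^8≡174, 1062^16≡845, 1062^32≡1485, 1062^64≡998, 1062^128≡1546, 1062^256≡9, 1062^512≡81, 1062^1024≡365
1350 = 1024 + 256 + 64 + 4 + 2, so 1062^1350 ≡ 365·9·998·153·172 ≡ 1259 (mod 1549)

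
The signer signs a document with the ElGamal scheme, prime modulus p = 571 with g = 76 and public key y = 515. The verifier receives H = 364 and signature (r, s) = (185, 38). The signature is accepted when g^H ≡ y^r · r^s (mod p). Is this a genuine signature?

forged

Left side g^H mod p:
76^364 mod 571 = 508
Right side y^r · r^s mod p:
515^185 mod 571 = 357
185^38 mod 571 = 473
357·473 = 168861 ≡ 416 (mod 571)
508 ≠ 416, so verification fails.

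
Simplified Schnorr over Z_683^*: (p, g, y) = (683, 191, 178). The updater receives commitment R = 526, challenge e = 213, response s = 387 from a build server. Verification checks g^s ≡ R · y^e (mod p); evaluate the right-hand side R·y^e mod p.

178^2 = 31684 ≡ 266
178^4 ≡ 266^2 = 70756 ≡ 407
178^8 ≡ 407^2 = 165649 ≡ 363
178^16 ≡ 363^2 = 131769 ≡ 633
178^32 ≡ 633^2 = 400689 ≡ 451
178^64 ≡ 451^2 = 203401 ≡ 550
178^128 ≡ 550^2 = 302500 ≡ 614
213 = 128 + 64 + 16 + 4 + 1, so 178^213 ≡ 614·550·633·407·178 ≡ 584 (mod 683)
R · y^e ≡ 526·584 = 307184 ≡ 517 (mod 683)

517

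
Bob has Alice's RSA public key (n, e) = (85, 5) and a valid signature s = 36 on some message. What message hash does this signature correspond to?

66

Squares mod 85: s^1≡36, s^2≡21, s^4≡16
5 = 4 + 1, so s^5 ≡ 16·36 ≡ 66 (mod 85)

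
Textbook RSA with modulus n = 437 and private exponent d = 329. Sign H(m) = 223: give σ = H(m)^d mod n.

(H(m))^2 ≡ 223^2 = 49729 ≡ 348
(H(m))^4 ≡ 348^2 = 121104 ≡ 55
(H(m))^8 ≡ 55^2 = 3025 ≡ 403
(H(m))^16 ≡ 403^2 = 162409 ≡ 282
(H(m))^32 ≡ 282^2 = 79524 ≡ 427
(H(m))^64 ≡ 427^2 = 182329 ≡ 100
(H(m))^128 ≡ 100^2 = 10000 ≡ 386
(H(m))^256 ≡ 386^2 = 148996 ≡ 416
329 = 256 + 64 + 8 + 1, so (H(m))^329 ≡ 416·100·403·223 ≡ 105 (mod 437)

105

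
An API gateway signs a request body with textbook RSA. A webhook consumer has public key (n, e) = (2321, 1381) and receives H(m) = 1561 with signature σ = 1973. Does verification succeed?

σ^1381 mod 2321 = 1973
σ^1381 mod 2321 = 1973, but H(m) = 1561.

fails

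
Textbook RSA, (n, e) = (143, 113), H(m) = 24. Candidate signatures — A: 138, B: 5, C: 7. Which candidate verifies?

Candidate A: Squares mod 143: 138^1≡138, 138^2≡25, 138^4≡53, 138^8≡92, 138^16≡27, 138^32≡14, 138^64≡53; 113 = 64 + 32 + 16 + 1, so 138^113 ≡ 53·14·27·138 ≡ 73 (mod 143)
Candidate B: Squares mod 143: 5^1≡5, 5^2≡25, 5^4≡53, 5^8≡92, 5^16≡27, 5^32≡14, 5^64≡53; 113 = 64 + 32 + 16 + 1, so 5^113 ≡ 53·14·27·5 ≡ 70 (mod 143)
Candidate C: Squares mod 143: 7^1≡7, 7^2≡49, 7^4≡113, 7^8≡42, 7^16≡48, 7^32≡16, 7^64≡113; 113 = 64 + 32 + 16 + 1, so 7^113 ≡ 113·16·48·7 ≡ 24 (mod 143)
  → matches H(m) = 24

C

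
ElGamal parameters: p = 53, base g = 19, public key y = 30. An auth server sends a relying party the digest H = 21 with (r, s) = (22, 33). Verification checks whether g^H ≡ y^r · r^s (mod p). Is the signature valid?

Left side g^H mod p:
19^2 = 361 ≡ 43
19^4 ≡ 43^2 = 1849 ≡ 47
19^8 ≡ 47^2 = 2209 ≡ 36
19^16 ≡ 36^2 = 1296 ≡ 24
21 = 16 + 4 + 1, so 19^21 ≡ 24·47·19 ≡ 20 (mod 53)
Right side y^r · r^s mod p:
30^2 = 900 ≡ 52
30^4 ≡ 52^2 = 2704 ≡ 1
30^8 ≡ 1^2 = 1
30^16 ≡ 1^2 = 1
22 = 16 + 4 + 2, so 30^22 ≡ 1·1·52 ≡ 52 (mod 53)
22^2 = 484 ≡ 7
22^4 ≡ 7^2 = 49
22^8 ≡ 49^2 = 2401 ≡ 16
22^16 ≡ 16^2 = 256 ≡ 44
22^32 ≡ 44^2 = 1936 ≡ 28
33 = 32 + 1, so 22^33 ≡ 28·22 ≡ 33 (mod 53)
52·33 = 1716 ≡ 20 (mod 53)
20 ≡ 20 (mod 53), so the signature is genuine.

valid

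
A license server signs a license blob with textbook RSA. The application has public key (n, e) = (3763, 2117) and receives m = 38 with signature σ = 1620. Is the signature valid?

σ^2117 mod 3763 = 242
The recovered value 242 does not match the digest 38.

invalid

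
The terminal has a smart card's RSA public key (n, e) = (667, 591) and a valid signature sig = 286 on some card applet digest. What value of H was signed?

sig^2 ≡ 286^2 = 81796 ≡ 422
sig^4 ≡ 422^2 = 178084 ≡ 662
sig^8 ≡ 662^2 = 438244 ≡ 25
sig^16 ≡ 25^2 = 625
sig^32 ≡ 625^2 = 390625 ≡ 430
sig^64 ≡ 430^2 = 184900 ≡ 141
sig^128 ≡ 141^2 = 19881 ≡ 538
sig^256 ≡ 538^2 = 289444 ≡ 633
sig^512 ≡ 633^2 = 400689 ≡ 489
591 = 512 + 64 + 8 + 4 + 2 + 1, so sig^591 ≡ 489·141·25·662·422·286 ≡ 458 (mod 667)

458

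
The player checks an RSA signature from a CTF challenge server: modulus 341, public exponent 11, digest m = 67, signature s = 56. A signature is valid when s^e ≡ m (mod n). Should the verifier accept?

accept

s^2 ≡ 56^2 = 3136 ≡ 67
s^4 ≡ 67^2 = 4489 ≡ 56
s^8 ≡ 56^2 = 3136 ≡ 67
11 = 8 + 2 + 1, so s^11 ≡ 67·67·56 ≡ 67 (mod 341)
67 = m, so the signature checks out.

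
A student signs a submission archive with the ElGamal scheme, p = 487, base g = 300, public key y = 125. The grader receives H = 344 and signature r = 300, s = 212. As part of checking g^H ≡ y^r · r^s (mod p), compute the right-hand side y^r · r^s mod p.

392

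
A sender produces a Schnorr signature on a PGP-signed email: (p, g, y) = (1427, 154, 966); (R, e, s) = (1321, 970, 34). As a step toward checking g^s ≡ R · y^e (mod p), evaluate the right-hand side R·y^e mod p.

966^2 = 933156 ≡ 1325
966^4 ≡ 1325^2 = 1755625 ≡ 415
966^8 ≡ 415^2 = 172225 ≡ 985
966^16 ≡ 985^2 = 970225 ≡ 1292
966^32 ≡ 1292^2 = 1669264 ≡ 1101
966^64 ≡ 1101^2 = 1212201 ≡ 678
966^128 ≡ 678^2 = 459684 ≡ 190
966^256 ≡ 190^2 = 36100 ≡ 425
966^512 ≡ 425^2 = 180625 ≡ 823
970 = 512 + 256 + 128 + 64 + 8 + 2, so 966^970 ≡ 823·425·190·678·985·1325 ≡ 1001 (mod 1427)
R · y^e ≡ 1321·1001 = 1322321 ≡ 919 (mod 1427)

919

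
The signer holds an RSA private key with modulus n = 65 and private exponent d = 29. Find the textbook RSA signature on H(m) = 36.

(H(m))^2 ≡ 36^2 = 1296 ≡ 61
(H(m))^4 ≡ 61^2 = 3721 ≡ 16
(H(m))^8 ≡ 16^2 = 256 ≡ 61
(H(m))^16 ≡ 61^2 = 3721 ≡ 16
29 = 16 + 8 + 4 + 1, so (H(m))^29 ≡ 16·61·16·36 ≡ 56 (mod 65)

56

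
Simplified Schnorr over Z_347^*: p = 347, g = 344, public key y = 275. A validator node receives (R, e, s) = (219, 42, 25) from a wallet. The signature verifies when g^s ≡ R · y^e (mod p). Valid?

no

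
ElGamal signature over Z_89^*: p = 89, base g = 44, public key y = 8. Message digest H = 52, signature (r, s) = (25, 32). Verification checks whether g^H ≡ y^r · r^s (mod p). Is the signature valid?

valid

Left side g^H mod p:
44^52 mod 89 = 8
Right side y^r · r^s mod p:
8^25 mod 89 = 67
25^32 mod 89 = 32
67·32 = 2144 ≡ 8 (mod 89)
8 ≡ 8 (mod 89), so the signature is genuine.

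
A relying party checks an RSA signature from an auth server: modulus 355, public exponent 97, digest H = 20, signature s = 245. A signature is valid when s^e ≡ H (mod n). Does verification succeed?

passes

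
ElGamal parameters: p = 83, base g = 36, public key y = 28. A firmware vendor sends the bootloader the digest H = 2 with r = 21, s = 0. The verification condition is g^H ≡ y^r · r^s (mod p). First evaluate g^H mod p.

Squares mod 83: 36^1≡36, 36^2≡51
36^2 ≡ 51 (mod 83)

51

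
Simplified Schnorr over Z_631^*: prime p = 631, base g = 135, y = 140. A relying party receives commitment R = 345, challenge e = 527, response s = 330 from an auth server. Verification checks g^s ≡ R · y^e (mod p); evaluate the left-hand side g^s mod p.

135^2 = 18225 ≡ 557
135^4 ≡ 557^2 = 310249 ≡ 428
135^8 ≡ 428^2 = 183184 ≡ 194
135^16 ≡ 194^2 = 37636 ≡ 407
135^32 ≡ 407^2 = 165649 ≡ 327
135^64 ≡ 327^2 = 106929 ≡ 290
135^128 ≡ 290^2 = 84100 ≡ 177
135^256 ≡ 177^2 = 31329 ≡ 410
330 = 256 + 64 + 8 + 2, so 135^330 ≡ 410·290·194·557 ≡ 427 (mod 631)

427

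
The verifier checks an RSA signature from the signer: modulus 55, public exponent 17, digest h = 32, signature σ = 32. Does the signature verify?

σ^2 ≡ 32^2 = 1024 ≡ 34
σ^4 ≡ 34^2 = 1156 ≡ 1
σ^8 ≡ 1^2 = 1
σ^16 ≡ 1^2 = 1
17 = 16 + 1, so σ^17 ≡ 1·32 ≡ 32 (mod 55)
σ^17 mod 55 = 32 matches h.

verifies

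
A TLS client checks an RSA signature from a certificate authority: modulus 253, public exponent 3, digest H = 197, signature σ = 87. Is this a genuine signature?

genuine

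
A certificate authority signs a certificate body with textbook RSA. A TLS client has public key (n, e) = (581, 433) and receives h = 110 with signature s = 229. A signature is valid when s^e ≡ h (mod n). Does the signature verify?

s^433 mod 581 = 110
Since 110 equals the digest 110, verification succeeds.

verifies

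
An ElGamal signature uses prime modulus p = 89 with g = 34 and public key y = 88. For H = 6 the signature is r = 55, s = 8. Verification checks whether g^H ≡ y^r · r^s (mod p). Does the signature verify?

verifies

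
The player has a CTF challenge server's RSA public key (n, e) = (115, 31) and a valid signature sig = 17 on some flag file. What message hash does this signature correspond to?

Squares mod 115: sig^1≡17, sig^2≡59, sig^4≡31, sig^8≡41, sig^16≡71
31 = 16 + 8 + 4 + 2 + 1, so sig^31 ≡ 71·41·31·59·17 ≡ 53 (mod 115)

53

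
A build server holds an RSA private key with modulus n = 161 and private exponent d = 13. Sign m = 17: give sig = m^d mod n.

Squares mod 161: m^1≡17, m^2≡128, m^4≡123, m^8≡156
13 = 8 + 4 + 1, so m^13 ≡ 156·123·17 ≡ 10 (mod 161)

10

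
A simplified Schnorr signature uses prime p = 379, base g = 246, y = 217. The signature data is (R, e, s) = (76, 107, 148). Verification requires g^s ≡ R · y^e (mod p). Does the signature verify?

verifies

g^s mod p:
246^2 = 60516 ≡ 255
246^4 ≡ 255^2 = 65025 ≡ 216
246^8 ≡ 216^2 = 46656 ≡ 39
246^16 ≡ 39^2 = 1521 ≡ 5
246^32 ≡ 5^2 = 25
246^64 ≡ 25^2 = 625 ≡ 246
246^128 ≡ 246^2 = 60516 ≡ 255
148 = 128 + 16 + 4, so 246^148 ≡ 255·5·216 ≡ 246 (mod 379)
R · y^e mod p:
217^2 = 47089 ≡ 93
217^4 ≡ 93^2 = 8649 ≡ 311
217^8 ≡ 311^2 = 96721 ≡ 76
217^16 ≡ 76^2 = 5776 ≡ 91
217^32 ≡ 91^2 = 8281 ≡ 322
217^64 ≡ 322^2 = 103684 ≡ 217
107 = 64 + 32 + 8 + 2 + 1, so 217^107 ≡ 217·322·76·93·217 ≡ 93 (mod 379)
76·93 = 7068 ≡ 246 (mod 379)
246 ≡ 246 (mod 379); signature holds.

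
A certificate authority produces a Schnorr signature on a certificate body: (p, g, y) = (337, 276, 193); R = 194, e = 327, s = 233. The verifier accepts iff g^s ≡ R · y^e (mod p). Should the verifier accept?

g^s mod p:
Squares mod 337: 276^1≡276, 276^2≡14, 276^4≡196, 276^8≡335, 276^16≡4, 276^32≡16, 276^64≡256, 276^128≡158
233 = 128 + 64 + 32 + 8 + 1, so 276^233 ≡ 158·256·16·335·276 ≡ 114 (mod 337)
R · y^e mod p:
Squares mod 337: 193^1≡193, 193^2≡179, 193^4≡26, 193^8≡2, 193^16≡4, 193^32≡16, 193^64≡256, 193^128≡158, 193^256≡26
327 = 256 + 64 + 4 + 2 + 1, so 193^327 ≡ 26·256·26·179·193 ≡ 282 (mod 337)
194·282 = 54708 ≡ 114 (mod 337)
114 ≡ 114 (mod 337); signature holds.

accept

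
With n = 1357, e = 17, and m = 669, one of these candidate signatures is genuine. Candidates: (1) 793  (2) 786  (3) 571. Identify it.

2

Candidate 1: Squares mod 1357: 793^1≡793, 793^2≡558, 793^4≡611, 793^8≡146, 793^16≡961; 17 = 16 + 1, so 793^17 ≡ 961·793 ≡ 796 (mod 1357)
Candidate 2: Squares mod 1357: 786^1≡786, 786^2≡361, 786^4≡49, 786^8≡1044, 786^16≡265; 17 = 16 + 1, so 786^17 ≡ 265·786 ≡ 669 (mod 1357)
  → matches m = 669
Candidate 3: Squares mod 1357: 571^1≡571, 571^2≡361, 571^4≡49, 571^8≡1044, 571^16≡265; 17 = 16 + 1, so 571^17 ≡ 265·571 ≡ 688 (mod 1357)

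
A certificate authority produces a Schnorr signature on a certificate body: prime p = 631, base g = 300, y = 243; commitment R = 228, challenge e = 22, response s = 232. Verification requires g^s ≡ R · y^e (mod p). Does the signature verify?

verifies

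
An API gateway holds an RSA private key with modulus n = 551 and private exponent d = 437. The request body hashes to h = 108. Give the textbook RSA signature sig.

280

h^2 ≡ 108^2 = 11664 ≡ 93
h^4 ≡ 93^2 = 8649 ≡ 384
h^8 ≡ 384^2 = 147456 ≡ 339
h^16 ≡ 339^2 = 114921 ≡ 313
h^32 ≡ 313^2 = 97969 ≡ 442
h^64 ≡ 442^2 = 195364 ≡ 310
h^128 ≡ 310^2 = 96100 ≡ 226
h^256 ≡ 226^2 = 51076 ≡ 384
437 = 256 + 128 + 32 + 16 + 4 + 1, so h^437 ≡ 384·226·442·313·384·108 ≡ 280 (mod 551)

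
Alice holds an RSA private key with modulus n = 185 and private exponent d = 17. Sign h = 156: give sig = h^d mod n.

Squares mod 185: h^1≡156, h^2≡101, h^4≡26, h^8≡121, h^16≡26
17 = 16 + 1, so h^17 ≡ 26·156 ≡ 171 (mod 185)

171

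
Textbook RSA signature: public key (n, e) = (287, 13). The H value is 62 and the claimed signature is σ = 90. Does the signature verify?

verifies

σ^2 ≡ 90^2 = 8100 ≡ 64
σ^4 ≡ 64^2 = 4096 ≡ 78
σ^8 ≡ 78^2 = 6084 ≡ 57
13 = 8 + 4 + 1, so σ^13 ≡ 57·78·90 ≡ 62 (mod 287)
62 = H, so the signature checks out.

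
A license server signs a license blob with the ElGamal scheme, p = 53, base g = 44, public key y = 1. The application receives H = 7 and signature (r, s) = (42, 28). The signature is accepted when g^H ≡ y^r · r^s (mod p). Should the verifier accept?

Left side g^H mod p:
44^2 = 1936 ≡ 28
44^4 ≡ 28^2 = 784 ≡ 42
7 = 4 + 2 + 1, so 44^7 ≡ 42·28·44 ≡ 16 (mod 53)
Right side y^r · r^s mod p:
1^2 = 1
1^4 ≡ 1^2 = 1
1^8 ≡ 1^2 = 1
1^16 ≡ 1^2 = 1
1^32 ≡ 1^2 = 1
42 = 32 + 8 + 2, so 1^42 ≡ 1·1·1 ≡ 1 (mod 53)
42^2 = 1764 ≡ 15
42^4 ≡ 15^2 = 225 ≡ 13
42^8 ≡ 13^2 = 169 ≡ 10
42^16 ≡ 10^2 = 100 ≡ 47
28 = 16 + 8 + 4, so 42^28 ≡ 47·10·13 ≡ 15 (mod 53)
1·15 = 15 ≡ 15 (mod 53)
16 ≠ 15, so verification fails.

reject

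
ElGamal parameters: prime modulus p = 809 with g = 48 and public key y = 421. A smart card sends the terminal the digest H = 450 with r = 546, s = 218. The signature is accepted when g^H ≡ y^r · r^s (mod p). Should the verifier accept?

reject

Left side g^H mod p:
Squares mod 809: 48^1≡48, 48^2≡686, 48^4≡567, 48^8≡316, 48^16≡349, 48^32≡451, 48^64≡342, 48^128≡468, 48^256≡594
450 = 256 + 128 + 64 + 2, so 48^450 ≡ 594·468·342·686 ≡ 201 (mod 809)
Right side y^r · r^s mod p:
Squares mod 809: 421^1≡421, 421^2≡70, 421^4≡46, 421^8≡498, 421^16≡450, 421^32≡250, 421^64≡207, 421^128≡781, 421^256≡784, 421^512≡625
546 = 512 + 32 + 2, so 421^546 ≡ 625·250·70 ≡ 629 (mod 809)
Squares mod 809: 546^1≡546, 546^2≡404, 546^4≡607, 546^8≡354, 546^16≡730, 546^32≡578, 546^64≡776, 546^128≡280
218 = 128 + 64 + 16 + 8 + 2, so 546^218 ≡ 280·776·730·354·404 ≡ 43 (mod 809)
629·43 = 27047 ≡ 350 (mod 809)
201 ≠ 350, so verification fails.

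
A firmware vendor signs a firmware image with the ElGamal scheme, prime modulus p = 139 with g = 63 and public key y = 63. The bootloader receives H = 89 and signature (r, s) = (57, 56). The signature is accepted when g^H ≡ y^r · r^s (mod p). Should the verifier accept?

reject

Left side g^H mod p:
Squares mod 139: 63^1≡63, 63^2≡77, 63^4≡91, 63^8≡80, 63^16≡6, 63^32≡36, 63^64≡45
89 = 64 + 16 + 8 + 1, so 63^89 ≡ 45·6·80·63 ≡ 129 (mod 139)
Right side y^r · r^s mod p:
Squares mod 139: 63^1≡63, 63^2≡77, 63^4≡91, 63^8≡80, 63^16≡6, 63^32≡36
57 = 32 + 16 + 8 + 1, so 63^57 ≡ 36·6·80·63 ≡ 131 (mod 139)
Squares mod 139: 57^1≡57, 57^2≡52, 57^4≡63, 57^8≡77, 57^16≡91, 57^32≡80
56 = 32 + 16 + 8, so 57^56 ≡ 80·91·77 ≡ 112 (mod 139)
131·112 = 14672 ≡ 77 (mod 139)
129 ≠ 77, so verification fails.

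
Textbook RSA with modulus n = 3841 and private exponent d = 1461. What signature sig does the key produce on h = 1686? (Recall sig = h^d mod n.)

Squares mod 3841: h^1≡1686, h^2≡256, h^4≡239, h^8≡3347, h^16≡2053, h^32≡1232, h^64≡629, h^128≡18, h^256≡324, h^512≡1269, h^1024≡982
1461 = 1024 + 256 + 128 + 32 + 16 + 4 + 1, so h^1461 ≡ 982·324·18·1232·2053·239·1686 ≡ 2867 (mod 3841)

2867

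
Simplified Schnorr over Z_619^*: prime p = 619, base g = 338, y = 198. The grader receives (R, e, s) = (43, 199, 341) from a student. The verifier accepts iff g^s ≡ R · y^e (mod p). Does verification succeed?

passes

g^s mod p:
Squares mod 619: 338^1≡338, 338^2≡348, 338^4≡399, 338^8≡118, 338^16≡306, 338^32≡167, 338^64≡34, 338^128≡537, 338^256≡534
341 = 256 + 64 + 16 + 4 + 1, so 338^341 ≡ 534·34·306·399·338 ≡ 452 (mod 619)
R · y^e mod p:
Squares mod 619: 198^1≡198, 198^2≡207, 198^4≡138, 198^8≡474, 198^16≡598, 198^32≡441, 198^64≡115, 198^128≡226
199 = 128 + 64 + 4 + 2 + 1, so 198^199 ≡ 226·115·138·207·198 ≡ 356 (mod 619)
43·356 = 15308 ≡ 452 (mod 619)
452 ≡ 452 (mod 619); signature holds.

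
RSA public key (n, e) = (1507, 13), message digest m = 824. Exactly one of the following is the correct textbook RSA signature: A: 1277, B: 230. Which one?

B

Candidate A: 1277^2 = 1630729 ≡ 155; 1277^4 ≡ 155^2 = 24025 ≡ 1420; 1277^8 ≡ 1420^2 = 2016400 ≡ 34; 13 = 8 + 4 + 1, so 1277^13 ≡ 34·1420·1277 ≡ 683 (mod 1507)
Candidate B: 230^2 = 52900 ≡ 155; 230^4 ≡ 155^2 = 24025 ≡ 1420; 230^8 ≡ 1420^2 = 2016400 ≡ 34; 13 = 8 + 4 + 1, so 230^13 ≡ 34·1420·230 ≡ 824 (mod 1507)
  → matches m = 824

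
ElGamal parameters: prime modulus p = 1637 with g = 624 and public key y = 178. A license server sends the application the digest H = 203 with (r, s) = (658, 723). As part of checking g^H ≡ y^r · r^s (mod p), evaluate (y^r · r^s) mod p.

867

178^658 mod 1637 = 384
658^723 mod 1637 = 1473
y^r · r^s ≡ 384·1473 = 565632 ≡ 867 (mod 1637)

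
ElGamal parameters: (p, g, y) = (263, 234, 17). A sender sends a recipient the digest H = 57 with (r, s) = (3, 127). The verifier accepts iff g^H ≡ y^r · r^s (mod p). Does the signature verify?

does not verify

Left side g^H mod p:
Squares mod 263: 234^1≡234, 234^2≡52, 234^4≡74, 234^8≡216, 234^16≡105, 234^32≡242
57 = 32 + 16 + 8 + 1, so 234^57 ≡ 242·105·216·234 ≡ 149 (mod 263)
Right side y^r · r^s mod p:
Squares mod 263: 17^1≡17, 17^2≡26
3 = 2 + 1, so 17^3 ≡ 26·17 ≡ 179 (mod 263)
Squares mod 263: 3^1≡3, 3^2≡9, 3^4≡81, 3^8≡249, 3^16≡196, 3^32≡18, 3^64≡61
127 = 64 + 32 + 16 + 8 + 4 + 2 + 1, so 3^127 ≡ 61·18·196·249·81·9·3 ≡ 13 (mod 263)
179·13 = 2327 ≡ 223 (mod 263)
149 ≠ 223, so verification fails.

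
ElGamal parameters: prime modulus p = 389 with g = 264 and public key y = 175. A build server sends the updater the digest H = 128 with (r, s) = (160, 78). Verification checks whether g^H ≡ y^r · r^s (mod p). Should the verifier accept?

reject

Left side g^H mod p:
264^2 = 69696 ≡ 65
264^4 ≡ 65^2 = 4225 ≡ 335
264^8 ≡ 335^2 = 112225 ≡ 193
264^16 ≡ 193^2 = 37249 ≡ 294
264^32 ≡ 294^2 = 86436 ≡ 78
264^64 ≡ 78^2 = 6084 ≡ 249
264^128 ≡ 249^2 = 62001 ≡ 150
Right side y^r · r^s mod p:
175^2 = 30625 ≡ 283
175^4 ≡ 283^2 = 80089 ≡ 344
175^8 ≡ 344^2 = 118336 ≡ 80
175^16 ≡ 80^2 = 6400 ≡ 176
175^32 ≡ 176^2 = 30976 ≡ 245
175^64 ≡ 245^2 = 60025 ≡ 119
175^128 ≡ 119^2 = 14161 ≡ 157
160 = 128 + 32, so 175^160 ≡ 157·245 ≡ 343 (mod 389)
160^2 = 25600 ≡ 315
160^4 ≡ 315^2 = 99225 ≡ 30
160^8 ≡ 30^2 = 900 ≡ 122
160^16 ≡ 122^2 = 14884 ≡ 102
160^32 ≡ 102^2 = 10404 ≡ 290
160^64 ≡ 290^2 = 84100 ≡ 76
78 = 64 + 8 + 4 + 2, so 160^78 ≡ 76·122·30·315 ≡ 95 (mod 389)
343·95 = 32585 ≡ 298 (mod 389)
150 ≠ 298, so verification fails.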